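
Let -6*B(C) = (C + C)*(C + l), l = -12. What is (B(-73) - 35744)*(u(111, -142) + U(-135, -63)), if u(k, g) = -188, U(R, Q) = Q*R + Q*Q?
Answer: -1393686982/3 ≈ -4.6456e+8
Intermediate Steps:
U(R, Q) = Q**2 + Q*R (U(R, Q) = Q*R + Q**2 = Q**2 + Q*R)
B(C) = -C*(-12 + C)/3 (B(C) = -(C + C)*(C - 12)/6 = -2*C*(-12 + C)/6 = -C*(-12 + C)/3)
(B(-73) - 35744)*(u(111, -142) + U(-135, -63)) = ((1/3)*(-73)*(12 - 1*(-73)) - 35744)*(-188 - 63*(-63 - 135)) = ((1/3)*(-73)*(12 + 73) - 35744)*(-188 - 63*(-198)) = ((1/3)*(-73)*85 - 35744)*(-188 + 12474) = (-6205/3 - 35744)*12286 = -113437/3*12286 = -1393686982/3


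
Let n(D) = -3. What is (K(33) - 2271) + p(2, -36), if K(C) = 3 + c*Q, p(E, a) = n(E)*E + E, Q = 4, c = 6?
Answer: -2248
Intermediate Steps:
p(E, a) = -2*E (p(E, a) = -3*E + E = -2*E)
K(C) = 27 (K(C) = 3 + 6*4 = 3 + 24 = 27)
(K(33) - 2271) + p(2, -36) = (27 - 2271) - 2*2 = -2244 - 4 = -2248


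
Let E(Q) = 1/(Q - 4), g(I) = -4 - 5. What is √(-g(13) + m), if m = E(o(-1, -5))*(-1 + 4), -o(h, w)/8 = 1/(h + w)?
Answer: 3*√14/4 ≈ 2.8062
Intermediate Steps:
o(h, w) = -8/(h + w)
g(I) = -9
E(Q) = 1/(-4 + Q)
m = -9/8 (m = (-1 + 4)/(-4 - 8/(-1 - 5)) = 3/(-4 - 8/(-6)) = 3/(-4 - 8*(-⅙)) = 3/(-4 + 4/3) = 3/(-8/3) = -3/8*3 = -9/8 ≈ -1.1250)
√(-g(13) + m) = √(-1*(-9) - 9/8) = √(9 - 9/8) = √(63/8) = 3*√14/4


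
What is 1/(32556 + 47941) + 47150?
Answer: 3795433551/80497 ≈ 47150.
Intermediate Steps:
1/(32556 + 47941) + 47150 = 1/80497 + 47150 = 3795433551/80497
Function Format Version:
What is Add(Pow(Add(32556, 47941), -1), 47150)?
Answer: Rational(3795433551, 80497) ≈ 47150.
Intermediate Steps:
Add(Pow(Add(32556, 47941), -1), 47150) = Add(Pow(80497, -1), 47150) = Add(Rational(1, 80497), 47150) = Rational(3795433551, 80497)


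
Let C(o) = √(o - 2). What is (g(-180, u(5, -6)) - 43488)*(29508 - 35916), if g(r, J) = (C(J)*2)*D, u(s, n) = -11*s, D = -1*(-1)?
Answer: 278671104 - 12816*I*√57 ≈ 2.7867e+8 - 96759.0*I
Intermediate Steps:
D = 1
C(o) = √(-2 + o)
g(r, J) = 2*√(-2 + J) (g(r, J) = (√(-2 + J)*2)*1 = (2*√(-2 + J))*1 = 2*√(-2 + J))
(g(-180, u(5, -6)) - 43488)*(29508 - 35916) = (2*√(-2 - 11*5) - 43488)*(29508 - 35916) = (2*√(-2 - 55) - 43488)*(-6408) = (2*√(-57) - 43488)*(-6408) = (2*(I*√57) - 43488)*(-6408) = (2*I*√57 - 43488)*(-6408) = (-43488 + 2*I*√57)*(-6408) = 278671104 - 12816*I*√57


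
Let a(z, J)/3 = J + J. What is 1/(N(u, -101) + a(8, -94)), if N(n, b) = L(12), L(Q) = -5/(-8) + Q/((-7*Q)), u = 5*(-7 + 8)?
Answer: -56/31557 ≈ -0.0017746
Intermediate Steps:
u = 5 (u = 5*1 = 5)
L(Q) = 27/56 (L(Q) = -5*(-1/8) + Q*(-1/(7*Q)) = 5/8 - 1/7 = 27/56)
a(z, J) = 6*J (a(z, J) = 3*(J + J) = 3*(2*J) = 6*J)
N(n, b) = 27/56
1/(N(u, -101) + a(8, -94)) = 1/(27/56 + 6*(-94)) = 1/(27/56 - 564) = 1/(-31557/56) = -56/31557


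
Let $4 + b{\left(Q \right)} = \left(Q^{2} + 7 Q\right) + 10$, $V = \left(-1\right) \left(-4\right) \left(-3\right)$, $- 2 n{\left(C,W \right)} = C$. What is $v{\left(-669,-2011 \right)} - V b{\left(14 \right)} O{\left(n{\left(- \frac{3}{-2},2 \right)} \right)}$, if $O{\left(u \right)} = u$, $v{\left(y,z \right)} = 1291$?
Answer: $-1409$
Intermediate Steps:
$n{\left(C,W \right)} = - \frac{C}{2}$
$V = -12$ ($V = 4 \left(-3\right) = -12$)
$b{\left(Q \right)} = 6 + Q^{2} + 7 Q$ ($b{\left(Q \right)} = -4 + \left(\left(Q^{2} + 7 Q\right) + 10\right) = -4 + \left(10 + Q^{2} + 7 Q\right) = 6 + Q^{2} + 7 Q$)
$v{\left(-669,-2011 \right)} - V b{\left(14 \right)} O{\left(n{\left(- \frac{3}{-2},2 \right)} \right)} = 1291 - - 12 \left(6 + 14^{2} + 7 \cdot 14\right) \left(- \frac{\left(-3\right) \frac{1}{-2}}{2}\right) = 1291 - - 12 \left(6 + 196 + 98\right) \left(- \frac{\left(-3\right) \left(- \frac{1}{2}\right)}{2}\right) = 1291 - \left(-12\right) 300 \left(\left(- \frac{1}{2}\right) \frac{3}{2}\right) = 1291 - \left(-3600\right) \left(- \frac{3}{4}\right) = 1291 - 2700 = -1409$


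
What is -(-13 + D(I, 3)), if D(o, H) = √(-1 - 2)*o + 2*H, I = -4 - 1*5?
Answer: 7 + 9*I*√3 ≈ 7.0 + 15.588*I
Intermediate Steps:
I = -9 (I = -4 - 5 = -9)
D(o, H) = 2*H + I*o*√3 (D(o, H) = √(-3)*o + 2*H = (I*√3)*o + 2*H = I*o*√3 + 2*H = 2*H + I*o*√3)
-(-13 + D(I, 3)) = -(-13 + (2*3 + I*(-9)*√3)) = -(-13 + (6 - 9*I*√3)) = -(-7 - 9*I*√3) = 7 + 9*I*√3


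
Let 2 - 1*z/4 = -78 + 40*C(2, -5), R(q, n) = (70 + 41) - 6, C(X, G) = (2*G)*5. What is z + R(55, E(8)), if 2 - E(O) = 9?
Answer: 8425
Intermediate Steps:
E(O) = -7 (E(O) = 2 - 1*9 = 2 - 9 = -7)
C(X, G) = 10*G
R(q, n) = 105 (R(q, n) = 111 - 6 = 105)
z = 8320 (z = 8 - 4*(-78 + 40*(10*(-5))) = 8 - 4*(-78 + 40*(-50)) = 8 - 4*(-78 - 2000) = 8 - 4*(-2078) = 8 + 8312 = 8320)
z + R(55, E(8)) = 8320 + 105 = 8425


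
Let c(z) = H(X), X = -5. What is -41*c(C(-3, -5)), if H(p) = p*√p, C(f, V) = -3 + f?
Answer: 205*I*√5 ≈ 458.39*I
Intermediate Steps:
H(p) = p^(3/2)
c(z) = -5*I*√5 (c(z) = (-5)^(3/2) = -5*I*√5)
-41*c(C(-3, -5)) = -(-205)*I*√5 = 205*I*√5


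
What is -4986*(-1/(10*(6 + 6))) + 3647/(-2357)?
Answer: 1885727/47140 ≈ 40.003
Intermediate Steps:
-4986*(-1/(10*(6 + 6))) + 3647/(-2357) = -4986/((-10*12)) + 3647*(-1/2357) = -4986/(-120) - 3647/2357 = -4986*(-1/120) - 3647/2357 = 831/20 - 3647/2357 = 1885727/47140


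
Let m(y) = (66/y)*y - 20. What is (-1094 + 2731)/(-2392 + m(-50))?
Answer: -1637/2346 ≈ -0.69778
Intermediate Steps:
m(y) = 46 (m(y) = 66 - 20 = 46)
(-1094 + 2731)/(-2392 + m(-50)) = (-1094 + 2731)/(-2392 + 46) = 1637/(-2346) = 1637*(-1/2346) = -1637/2346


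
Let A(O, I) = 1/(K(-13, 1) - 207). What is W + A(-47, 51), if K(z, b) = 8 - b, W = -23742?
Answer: -4748401/200 ≈ -23742.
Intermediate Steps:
A(O, I) = -1/200 (A(O, I) = 1/((8 - 1*1) - 207) = 1/((8 - 1) - 207) = 1/(7 - 207) = 1/(-200) = -1/200)
W + A(-47, 51) = -23742 - 1/200 = -4748401/200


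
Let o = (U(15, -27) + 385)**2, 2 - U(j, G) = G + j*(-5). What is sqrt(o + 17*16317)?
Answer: 3*sqrt(57390) ≈ 718.69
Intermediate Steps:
U(j, G) = 2 - G + 5*j (U(j, G) = 2 - (G + j*(-5)) = 2 - (G - 5*j) = 2 + (-G + 5*j) = 2 - G + 5*j)
o = 239121 (o = ((2 - 1*(-27) + 5*15) + 385)**2 = ((2 + 27 + 75) + 385)**2 = (104 + 385)**2 = 489**2 = 239121)
sqrt(o + 17*16317) = sqrt(239121 + 17*16317) = sqrt(239121 + 277389) = sqrt(516510) = 3*sqrt(57390)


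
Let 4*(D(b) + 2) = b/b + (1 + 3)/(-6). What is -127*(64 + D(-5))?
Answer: -94615/12 ≈ -7884.6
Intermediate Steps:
D(b) = -23/12 (D(b) = -2 + (b/b + (1 + 3)/(-6))/4 = -2 + (1 + 4*(-⅙))/4 = -2 + (1 - ⅔)/4 = -2 + (¼)*(⅓) = -2 + 1/12 = -23/12)
-127*(64 + D(-5)) = -127*(64 - 23/12) = -127*745/12 = -94615/12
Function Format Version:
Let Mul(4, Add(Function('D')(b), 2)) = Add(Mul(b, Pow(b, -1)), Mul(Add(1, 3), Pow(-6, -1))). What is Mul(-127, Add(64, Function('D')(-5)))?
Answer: Rational(-94615, 12) ≈ -7884.6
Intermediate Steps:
Function('D')(b) = Rational(-23, 12) (Function('D')(b) = Add(-2, Mul(Rational(1, 4), Add(Mul(b, Pow(b, -1)), Mul(Add(1, 3), Pow(-6, -1))))) = Add(-2, Mul(Rational(1, 4), Add(1, Mul(4, Rational(-1, 6))))) = Add(-2, Mul(Rational(1, 4), Add(1, Rational(-2, 3)))) = Add(-2, Mul(Rational(1, 4), Rational(1, 3))) = Add(-2, Rational(1, 12)) = Rational(-23, 12))
Mul(-127, Add(64, Function('D')(-5))) = Mul(-127, Add(64, Rational(-23, 12))) = Mul(-127, Rational(745, 12)) = Rational(-94615, 12)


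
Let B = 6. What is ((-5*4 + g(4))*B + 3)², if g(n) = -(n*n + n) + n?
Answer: 45369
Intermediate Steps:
g(n) = -n² (g(n) = -(n² + n) + n = -(n + n²) + n = (-n - n²) + n = -n²)
((-5*4 + g(4))*B + 3)² = ((-5*4 - 1*4²)*6 + 3)² = ((-20 - 1*16)*6 + 3)² = ((-20 - 16)*6 + 3)² = (-36*6 + 3)² = (-216 + 3)² = (-213)² = 45369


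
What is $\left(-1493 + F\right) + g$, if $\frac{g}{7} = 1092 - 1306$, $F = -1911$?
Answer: $-4902$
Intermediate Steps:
$g = -1498$ ($g = 7 \left(1092 - 1306\right) = 7 \left(-214\right) = -1498$)
$\left(-1493 + F\right) + g = \left(-1493 - 1911\right) - 1498 = -3404 - 1498 = -4902$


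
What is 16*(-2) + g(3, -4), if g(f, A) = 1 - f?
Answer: -34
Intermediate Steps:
16*(-2) + g(3, -4) = 16*(-2) + (1 - 1*3) = -32 + (1 - 3) = -32 - 2 = -34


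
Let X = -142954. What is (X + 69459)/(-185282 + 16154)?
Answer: 73495/169128 ≈ 0.43455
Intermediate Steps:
(X + 69459)/(-185282 + 16154) = (-142954 + 69459)/(-185282 + 16154) = -73495/(-169128) = -73495*(-1/169128) = 73495/169128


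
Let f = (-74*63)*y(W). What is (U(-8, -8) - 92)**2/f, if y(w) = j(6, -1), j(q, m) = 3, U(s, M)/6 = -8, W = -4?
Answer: -1400/999 ≈ -1.4014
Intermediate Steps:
U(s, M) = -48 (U(s, M) = 6*(-8) = -48)
y(w) = 3
f = -13986 (f = -74*63*3 = -4662*3 = -13986)
(U(-8, -8) - 92)**2/f = (-48 - 92)**2/(-13986) = (-140)**2*(-1/13986) = 19600*(-1/13986) = -1400/999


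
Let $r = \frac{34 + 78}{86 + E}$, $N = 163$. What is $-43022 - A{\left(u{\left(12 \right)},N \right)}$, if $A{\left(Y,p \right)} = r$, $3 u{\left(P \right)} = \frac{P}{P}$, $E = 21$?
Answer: $- \frac{4603466}{107} \approx -43023.0$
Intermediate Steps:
$u{\left(P \right)} = \frac{1}{3}$ ($u{\left(P \right)} = \frac{P \frac{1}{P}}{3} = \frac{1}{3} \cdot 1 = \frac{1}{3}$)
$r = \frac{112}{107}$ ($r = \frac{34 + 78}{86 + 21} = \frac{112}{107} \approx 1.0467$)
$A{\left(Y,p \right)} = \frac{112}{107}$
$-43022 - A{\left(u{\left(12 \right)},N \right)} = -43022 - \frac{112}{107} = - \frac{4603466}{107}$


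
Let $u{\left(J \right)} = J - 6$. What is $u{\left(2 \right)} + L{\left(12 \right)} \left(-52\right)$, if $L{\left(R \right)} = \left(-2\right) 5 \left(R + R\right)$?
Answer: $12476$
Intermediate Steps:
$u{\left(J \right)} = -6 + J$
$L{\left(R \right)} = - 20 R$ ($L{\left(R \right)} = - 10 \cdot 2 R = - 20 R$)
$u{\left(2 \right)} + L{\left(12 \right)} \left(-52\right) = \left(-6 + 2\right) + \left(-20\right) 12 \left(-52\right) = -4 - -12480 = -4 + 12480 = 12476$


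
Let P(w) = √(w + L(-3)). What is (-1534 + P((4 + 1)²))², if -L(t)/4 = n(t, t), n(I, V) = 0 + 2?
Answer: (1534 - √17)² ≈ 2.3405e+6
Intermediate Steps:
n(I, V) = 2
L(t) = -8 (L(t) = -4*2 = -8)
P(w) = √(-8 + w) (P(w) = √(w - 8) = √(-8 + w))
(-1534 + P((4 + 1)²))² = (-1534 + √(-8 + (4 + 1)²))² = (-1534 + √(-8 + 5²))² = (-1534 + √(-8 + 25))² = (-1534 + √17)²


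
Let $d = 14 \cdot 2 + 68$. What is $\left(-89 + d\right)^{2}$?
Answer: $49$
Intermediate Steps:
$d = 96$ ($d = 28 + 68 = 96$)
$\left(-89 + d\right)^{2} = \left(-89 + 96\right)^{2} = 7^{2} = 49$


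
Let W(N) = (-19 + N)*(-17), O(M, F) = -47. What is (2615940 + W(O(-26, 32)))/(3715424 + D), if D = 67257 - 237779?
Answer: 436177/590817 ≈ 0.73826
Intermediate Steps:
D = -170522
W(N) = 323 - 17*N
(2615940 + W(O(-26, 32)))/(3715424 + D) = (2615940 + (323 - 17*(-47)))/(3715424 - 170522) = (2615940 + (323 + 799))/3544902 = (2615940 + 1122)*(1/3544902) = 2617062*(1/3544902) = 436177/590817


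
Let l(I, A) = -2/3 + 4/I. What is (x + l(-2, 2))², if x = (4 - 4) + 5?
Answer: 49/9 ≈ 5.4444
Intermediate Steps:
l(I, A) = -⅔ + 4/I (l(I, A) = -2*⅓ + 4/I = -⅔ + 4/I)
x = 5 (x = 0 + 5 = 5)
(x + l(-2, 2))² = (5 + (-⅔ + 4/(-2)))² = (5 + (-⅔ + 4*(-½)))² = (5 + (-⅔ - 2))² = (5 - 8/3)² = (7/3)² = 49/9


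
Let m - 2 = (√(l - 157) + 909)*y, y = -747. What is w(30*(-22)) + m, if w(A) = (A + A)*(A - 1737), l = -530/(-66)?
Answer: 2485019 - 498*I*√40557/11 ≈ 2.485e+6 - 9117.4*I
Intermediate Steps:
l = 265/33 (l = -530*(-1/66) = 265/33 ≈ 8.0303)
m = -679021 - 498*I*√40557/11 (m = 2 + (√(265/33 - 157) + 909)*(-747) = 2 + (√(-4916/33) + 909)*(-747) = 2 + (2*I*√40557/33 + 909)*(-747) = 2 + (909 + 2*I*√40557/33)*(-747) = 2 + (-679023 - 498*I*√40557/11) = -679021 - 498*I*√40557/11 ≈ -6.7902e+5 - 9117.4*I)
w(A) = 2*A*(-1737 + A) (w(A) = (2*A)*(-1737 + A) = 2*A*(-1737 + A))
w(30*(-22)) + m = 2*(30*(-22))*(-1737 + 30*(-22)) + (-679021 - 498*I*√40557/11) = 2*(-660)*(-1737 - 660) + (-679021 - 498*I*√40557/11) = 2*(-660)*(-2397) + (-679021 - 498*I*√40557/11) = 3164040 + (-679021 - 498*I*√40557/11) = 2485019 - 498*I*√40557/11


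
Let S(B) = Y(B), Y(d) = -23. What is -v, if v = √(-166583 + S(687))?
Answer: -I*√166606 ≈ -408.17*I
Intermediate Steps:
S(B) = -23
v = I*√166606 (v = √(-166583 - 23) = √(-166606) = I*√166606 ≈ 408.17*I)
-v = -I*√166606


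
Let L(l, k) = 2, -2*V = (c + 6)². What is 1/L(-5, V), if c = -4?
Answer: ½ ≈ 0.50000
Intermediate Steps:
V = -2 (V = -(-4 + 6)²/2 = -½*2² = -½*4 = -2)
1/L(-5, V) = 1/2 = ½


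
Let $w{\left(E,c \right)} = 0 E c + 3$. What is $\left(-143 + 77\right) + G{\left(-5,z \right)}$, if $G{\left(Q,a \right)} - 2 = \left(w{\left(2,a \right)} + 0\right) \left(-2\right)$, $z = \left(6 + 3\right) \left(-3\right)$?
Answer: $-70$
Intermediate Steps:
$z = -27$ ($z = 9 \left(-3\right) = -27$)
$w{\left(E,c \right)} = 3$ ($w{\left(E,c \right)} = 0 c + 3 = 0 + 3 = 3$)
$G{\left(Q,a \right)} = -4$ ($G{\left(Q,a \right)} = 2 + \left(3 + 0\right) \left(-2\right) = 2 + 3 \left(-2\right) = 2 - 6 = -4$)
$\left(-143 + 77\right) + G{\left(-5,z \right)} = \left(-143 + 77\right) - 4 = -66 - 4 = -70$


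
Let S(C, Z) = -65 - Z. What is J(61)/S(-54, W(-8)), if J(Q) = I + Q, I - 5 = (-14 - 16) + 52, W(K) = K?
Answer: -88/57 ≈ -1.5439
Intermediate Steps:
I = 27 (I = 5 + ((-14 - 16) + 52) = 5 + (-30 + 52) = 5 + 22 = 27)
J(Q) = 27 + Q
J(61)/S(-54, W(-8)) = (27 + 61)/(-65 - 1*(-8)) = 88/(-65 + 8) = 88/(-57) = 88*(-1/57) = -88/57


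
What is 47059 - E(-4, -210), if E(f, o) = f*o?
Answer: 46219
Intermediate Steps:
47059 - E(-4, -210) = 47059 - (-4)*(-210) = 47059 - 1*840 = 47059 - 840 = 46219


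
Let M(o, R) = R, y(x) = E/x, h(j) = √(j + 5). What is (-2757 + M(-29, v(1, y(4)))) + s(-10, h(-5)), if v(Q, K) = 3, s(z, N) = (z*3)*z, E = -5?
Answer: -2454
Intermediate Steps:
h(j) = √(5 + j)
y(x) = -5/x
s(z, N) = 3*z² (s(z, N) = (3*z)*z = 3*z²)
(-2757 + M(-29, v(1, y(4)))) + s(-10, h(-5)) = (-2757 + 3) + 3*(-10)² = -2754 + 3*100 = -2754 + 300 = -2454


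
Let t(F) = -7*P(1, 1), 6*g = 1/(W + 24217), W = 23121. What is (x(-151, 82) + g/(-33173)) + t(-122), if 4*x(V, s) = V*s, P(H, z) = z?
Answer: -29231943768511/9422060844 ≈ -3102.5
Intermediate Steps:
g = 1/284028 (g = 1/(6*(23121 + 24217)) = (⅙)/47338 = (⅙)*(1/47338) = 1/284028 ≈ 3.5208e-6)
x(V, s) = V*s/4 (x(V, s) = (V*s)/4 = V*s/4)
t(F) = -7 (t(F) = -7*1 = -7)
(x(-151, 82) + g/(-33173)) + t(-122) = ((¼)*(-151)*82 + (1/284028)/(-33173)) - 7 = (-6191/2 + (1/284028)*(-1/33173)) - 7 = (-6191/2 - 1/9422060844) - 7 = -29165989342603/9422060844 - 7 = -29231943768511/9422060844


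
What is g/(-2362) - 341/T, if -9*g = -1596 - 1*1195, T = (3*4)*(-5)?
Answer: 1180253/212580 ≈ 5.5520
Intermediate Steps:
T = -60 (T = 12*(-5) = -60)
g = 2791/9 (g = -(-1596 - 1*1195)/9 = -(-1596 - 1195)/9 = -⅑*(-2791) = 2791/9 ≈ 310.11)
g/(-2362) - 341/T = (2791/9)/(-2362) - 341/(-60) = (2791/9)*(-1/2362) - 341*(-1/60) = -2791/21258 + 341/60 = 1180253/212580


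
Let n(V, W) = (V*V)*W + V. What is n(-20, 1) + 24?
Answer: 404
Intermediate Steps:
n(V, W) = V + W*V² (n(V, W) = V²*W + V = W*V² + V = V + W*V²)
n(-20, 1) + 24 = -20*(1 - 20*1) + 24 = -20*(1 - 20) + 24 = -20*(-19) + 24 = 380 + 24 = 404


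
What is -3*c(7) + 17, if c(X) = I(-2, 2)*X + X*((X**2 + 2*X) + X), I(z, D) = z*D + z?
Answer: -1327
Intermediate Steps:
I(z, D) = z + D*z (I(z, D) = D*z + z = z + D*z)
c(X) = -6*X + X*(X**2 + 3*X) (c(X) = (-2*(1 + 2))*X + X*((X**2 + 2*X) + X) = (-2*3)*X + X*(X**2 + 3*X) = -6*X + X*(X**2 + 3*X))
-3*c(7) + 17 = -21*(-6 + 7**2 + 3*7) + 17 = -21*(-6 + 49 + 21) + 17 = -21*64 + 17 = -3*448 + 17 = -1344 + 17 = -1327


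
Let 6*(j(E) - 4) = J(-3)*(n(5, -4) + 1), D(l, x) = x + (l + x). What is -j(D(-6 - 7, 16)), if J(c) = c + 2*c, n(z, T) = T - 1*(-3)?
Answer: -4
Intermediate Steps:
n(z, T) = 3 + T (n(z, T) = T + 3 = 3 + T)
D(l, x) = l + 2*x
J(c) = 3*c
j(E) = 4 (j(E) = 4 + ((3*(-3))*((3 - 4) + 1))/6 = 4 + (-9*(-1 + 1))/6 = 4 + (-9*0)/6 = 4 + (⅙)*0 = 4 + 0 = 4)
-j(D(-6 - 7, 16)) = -1*4 = -4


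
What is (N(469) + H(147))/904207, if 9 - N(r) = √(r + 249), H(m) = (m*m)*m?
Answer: 3176532/904207 - √718/904207 ≈ 3.5130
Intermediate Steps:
H(m) = m³ (H(m) = m²*m = m³)
N(r) = 9 - √(249 + r) (N(r) = 9 - √(r + 249) = 9 - √(249 + r))
(N(469) + H(147))/904207 = ((9 - √(249 + 469)) + 147³)/904207 = ((9 - √718) + 3176523)*(1/904207) = (3176532 - √718)*(1/904207) = 3176532/904207 - √718/904207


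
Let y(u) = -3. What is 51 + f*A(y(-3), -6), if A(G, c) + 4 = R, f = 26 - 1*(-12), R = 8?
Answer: 203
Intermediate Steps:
f = 38 (f = 26 + 12 = 38)
A(G, c) = 4 (A(G, c) = -4 + 8 = 4)
51 + f*A(y(-3), -6) = 51 + 38*4 = 51 + 152 = 203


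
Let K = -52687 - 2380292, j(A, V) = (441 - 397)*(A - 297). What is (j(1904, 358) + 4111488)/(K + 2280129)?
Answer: -2091098/76425 ≈ -27.361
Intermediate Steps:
j(A, V) = -13068 + 44*A (j(A, V) = 44*(-297 + A) = -13068 + 44*A)
K = -2432979
(j(1904, 358) + 4111488)/(K + 2280129) = ((-13068 + 44*1904) + 4111488)/(-2432979 + 2280129) = ((-13068 + 83776) + 4111488)/(-152850) = (70708 + 4111488)*(-1/152850) = 4182196*(-1/152850) = -2091098/76425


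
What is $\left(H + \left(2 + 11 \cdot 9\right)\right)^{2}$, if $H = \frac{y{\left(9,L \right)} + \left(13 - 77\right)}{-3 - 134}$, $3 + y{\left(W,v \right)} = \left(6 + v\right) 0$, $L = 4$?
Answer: $\frac{193321216}{18769} \approx 10300.0$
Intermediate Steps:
$y{\left(W,v \right)} = -3$ ($y{\left(W,v \right)} = -3 + \left(6 + v\right) 0 = -3 + 0 = -3$)
$H = \frac{67}{137}$ ($H = \frac{-3 + \left(13 - 77\right)}{-3 - 134} = \frac{-3 - 64}{-137} = \left(-67\right) \left(- \frac{1}{137}\right) = \frac{67}{137} \approx 0.48905$)
$\left(H + \left(2 + 11 \cdot 9\right)\right)^{2} = \left(\frac{67}{137} + \left(2 + 11 \cdot 9\right)\right)^{2} = \left(\frac{67}{137} + \left(2 + 99\right)\right)^{2} = \left(\frac{67}{137} + 101\right)^{2} = \left(\frac{13904}{137}\right)^{2} = \frac{193321216}{18769}$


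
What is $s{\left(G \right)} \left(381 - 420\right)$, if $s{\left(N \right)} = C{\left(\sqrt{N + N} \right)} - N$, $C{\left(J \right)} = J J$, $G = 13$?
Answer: $-507$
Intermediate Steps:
$C{\left(J \right)} = J^{2}$
$s{\left(N \right)} = N$ ($s{\left(N \right)} = \left(\sqrt{N + N}\right)^{2} - N = \left(\sqrt{2 N}\right)^{2} - N = \left(\sqrt{2} \sqrt{N}\right)^{2} - N = 2 N - N = N$)
$s{\left(G \right)} \left(381 - 420\right) = 13 \left(381 - 420\right) = 13 \left(-39\right) = -507$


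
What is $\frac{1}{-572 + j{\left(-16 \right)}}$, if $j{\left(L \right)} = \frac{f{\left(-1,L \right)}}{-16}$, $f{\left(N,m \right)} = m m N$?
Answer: $- \frac{1}{556} \approx -0.0017986$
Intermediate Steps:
$f{\left(N,m \right)} = N m^{2}$ ($f{\left(N,m \right)} = m^{2} N = N m^{2}$)
$j{\left(L \right)} = \frac{L^{2}}{16}$ ($j{\left(L \right)} = \frac{\left(-1\right) L^{2}}{-16} = - L^{2} \left(- \frac{1}{16}\right) = \frac{L^{2}}{16}$)
$\frac{1}{-572 + j{\left(-16 \right)}} = \frac{1}{-572 + \frac{\left(-16\right)^{2}}{16}} = \frac{1}{-572 + \frac{1}{16} \cdot 256} = \frac{1}{-572 + 16} = \frac{1}{-556} = - \frac{1}{556}$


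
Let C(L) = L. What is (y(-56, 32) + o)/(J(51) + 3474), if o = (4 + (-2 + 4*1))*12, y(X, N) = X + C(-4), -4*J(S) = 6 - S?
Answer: 16/4647 ≈ 0.0034431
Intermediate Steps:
J(S) = -3/2 + S/4 (J(S) = -(6 - S)/4 = -3/2 + S/4)
y(X, N) = -4 + X (y(X, N) = X - 4 = -4 + X)
o = 72 (o = (4 + (-2 + 4))*12 = (4 + 2)*12 = 6*12 = 72)
(y(-56, 32) + o)/(J(51) + 3474) = ((-4 - 56) + 72)/((-3/2 + (1/4)*51) + 3474) = (-60 + 72)/((-3/2 + 51/4) + 3474) = 12/(45/4 + 3474) = 12/(13941/4) = 12*(4/13941) = 16/4647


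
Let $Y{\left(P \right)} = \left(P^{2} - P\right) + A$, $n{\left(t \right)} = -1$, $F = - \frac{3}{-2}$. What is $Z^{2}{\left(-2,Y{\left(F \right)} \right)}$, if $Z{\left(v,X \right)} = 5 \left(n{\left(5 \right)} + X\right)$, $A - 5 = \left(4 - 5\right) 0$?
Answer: $\frac{9025}{16} \approx 564.06$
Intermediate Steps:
$F = \frac{3}{2}$ ($F = \left(-3\right) \left(- \frac{1}{2}\right) = \frac{3}{2} \approx 1.5$)
$A = 5$ ($A = 5 + \left(4 - 5\right) 0 = 5 - 0 = 5 + 0 = 5$)
$Y{\left(P \right)} = 5 + P^{2} - P$ ($Y{\left(P \right)} = \left(P^{2} - P\right) + 5 = 5 + P^{2} - P$)
$Z{\left(v,X \right)} = -5 + 5 X$ ($Z{\left(v,X \right)} = 5 \left(-1 + X\right) = -5 + 5 X$)
$Z^{2}{\left(-2,Y{\left(F \right)} \right)} = \left(-5 + 5 \left(5 + \left(\frac{3}{2}\right)^{2} - \frac{3}{2}\right)\right)^{2} = \left(-5 + 5 \left(5 + \frac{9}{4} - \frac{3}{2}\right)\right)^{2} = \left(-5 + 5 \cdot \frac{23}{4}\right)^{2} = \left(-5 + \frac{115}{4}\right)^{2} = \left(\frac{95}{4}\right)^{2} = \frac{9025}{16}$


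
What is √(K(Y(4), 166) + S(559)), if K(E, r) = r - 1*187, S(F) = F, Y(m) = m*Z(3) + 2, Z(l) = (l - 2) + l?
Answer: √538 ≈ 23.195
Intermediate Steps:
Z(l) = -2 + 2*l (Z(l) = (-2 + l) + l = -2 + 2*l)
Y(m) = 2 + 4*m (Y(m) = m*(-2 + 2*3) + 2 = m*(-2 + 6) + 2 = m*4 + 2 = 4*m + 2 = 2 + 4*m)
K(E, r) = -187 + r (K(E, r) = r - 187 = -187 + r)
√(K(Y(4), 166) + S(559)) = √((-187 + 166) + 559) = √(-21 + 559) = √538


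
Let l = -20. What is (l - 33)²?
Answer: 2809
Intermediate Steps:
(l - 33)² = (-20 - 33)² = (-53)² = 2809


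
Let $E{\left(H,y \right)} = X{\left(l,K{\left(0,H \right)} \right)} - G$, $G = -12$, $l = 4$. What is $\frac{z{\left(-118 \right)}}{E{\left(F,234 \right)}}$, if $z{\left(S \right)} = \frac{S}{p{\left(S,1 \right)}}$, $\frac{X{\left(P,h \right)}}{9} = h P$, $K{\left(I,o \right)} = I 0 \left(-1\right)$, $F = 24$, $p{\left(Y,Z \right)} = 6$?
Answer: $- \frac{59}{36} \approx -1.6389$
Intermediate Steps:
$K{\left(I,o \right)} = 0$ ($K{\left(I,o \right)} = 0 \left(-1\right) = 0$)
$X{\left(P,h \right)} = 9 P h$ ($X{\left(P,h \right)} = 9 h P = 9 P h$)
$z{\left(S \right)} = \frac{S}{6}$
$E{\left(H,y \right)} = 12$ ($E{\left(H,y \right)} = 9 \cdot 4 \cdot 0 - -12 = 0 + 12 = 12$)
$\frac{z{\left(-118 \right)}}{E{\left(F,234 \right)}} = \frac{\frac{1}{6} \left(-118\right)}{12} = \left(- \frac{59}{3}\right) \frac{1}{12} = - \frac{59}{36}$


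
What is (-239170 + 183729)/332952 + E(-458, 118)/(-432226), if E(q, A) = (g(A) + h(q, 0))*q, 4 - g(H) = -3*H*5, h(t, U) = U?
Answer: 123278897359/71955255576 ≈ 1.7133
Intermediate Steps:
g(H) = 4 + 15*H (g(H) = 4 - (-3*H)*5 = 4 - (-15)*H = 4 + 15*H)
E(q, A) = q*(4 + 15*A) (E(q, A) = ((4 + 15*A) + 0)*q = (4 + 15*A)*q = q*(4 + 15*A))
(-239170 + 183729)/332952 + E(-458, 118)/(-432226) = (-239170 + 183729)/332952 - 458*(4 + 15*118)/(-432226) = -55441*1/332952 - 458*(4 + 1770)*(-1/432226) = -55441/332952 - 458*1774*(-1/432226) = -55441/332952 - 812492*(-1/432226) = -55441/332952 + 406246/216113 = 123278897359/71955255576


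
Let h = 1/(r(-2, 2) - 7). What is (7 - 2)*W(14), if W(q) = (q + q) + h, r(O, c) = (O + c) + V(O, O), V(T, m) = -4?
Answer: 1535/11 ≈ 139.55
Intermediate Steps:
r(O, c) = -4 + O + c (r(O, c) = (O + c) - 4 = -4 + O + c)
h = -1/11 (h = 1/((-4 - 2 + 2) - 7) = 1/(-4 - 7) = 1/(-11) = -1/11 ≈ -0.090909)
W(q) = -1/11 + 2*q (W(q) = (q + q) - 1/11 = 2*q - 1/11 = -1/11 + 2*q)
(7 - 2)*W(14) = (7 - 2)*(-1/11 + 2*14) = 5*(-1/11 + 28) = 5*(307/11) = 1535/11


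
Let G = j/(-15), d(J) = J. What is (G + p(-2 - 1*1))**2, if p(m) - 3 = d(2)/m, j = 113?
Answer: 676/25 ≈ 27.040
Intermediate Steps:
p(m) = 3 + 2/m
G = -113/15 (G = 113/(-15) = 113*(-1/15) = -113/15 ≈ -7.5333)
(G + p(-2 - 1*1))**2 = (-113/15 + (3 + 2/(-2 - 1*1)))**2 = (-113/15 + (3 + 2/(-2 - 1)))**2 = (-113/15 + (3 + 2/(-3)))**2 = (-113/15 + (3 + 2*(-1/3)))**2 = (-113/15 + (3 - 2/3))**2 = (-113/15 + 7/3)**2 = (-26/5)**2 = 676/25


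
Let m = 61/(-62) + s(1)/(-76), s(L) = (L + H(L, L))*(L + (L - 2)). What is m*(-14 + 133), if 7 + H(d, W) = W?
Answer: -7259/62 ≈ -117.08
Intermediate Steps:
H(d, W) = -7 + W
s(L) = (-7 + 2*L)*(-2 + 2*L) (s(L) = (L + (-7 + L))*(L + (L - 2)) = (-7 + 2*L)*(L + (-2 + L)) = (-7 + 2*L)*(-2 + 2*L))
m = -61/62 (m = 61/(-62) + (14 - 18*1 + 4*1²)/(-76) = 61*(-1/62) + (14 - 18 + 4*1)*(-1/76) = -61/62 + (14 - 18 + 4)*(-1/76) = -61/62 + 0*(-1/76) = -61/62 + 0 = -61/62 ≈ -0.98387)
m*(-14 + 133) = -61*(-14 + 133)/62 = -61/62*119 = -7259/62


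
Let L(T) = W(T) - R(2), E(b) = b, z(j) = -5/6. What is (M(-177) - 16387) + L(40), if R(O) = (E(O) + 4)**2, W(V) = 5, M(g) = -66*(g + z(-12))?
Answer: -4681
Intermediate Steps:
z(j) = -5/6 (z(j) = -5*1/6 = -5/6)
M(g) = 55 - 66*g (M(g) = -66*(g - 5/6) = -66*(-5/6 + g) = 55 - 66*g)
R(O) = (4 + O)**2 (R(O) = (O + 4)**2 = (4 + O)**2)
L(T) = -31 (L(T) = 5 - (4 + 2)**2 = 5 - 1*6**2 = 5 - 1*36 = 5 - 36 = -31)
(M(-177) - 16387) + L(40) = ((55 - 66*(-177)) - 16387) - 31 = ((55 + 11682) - 16387) - 31 = (11737 - 16387) - 31 = -4650 - 31 = -4681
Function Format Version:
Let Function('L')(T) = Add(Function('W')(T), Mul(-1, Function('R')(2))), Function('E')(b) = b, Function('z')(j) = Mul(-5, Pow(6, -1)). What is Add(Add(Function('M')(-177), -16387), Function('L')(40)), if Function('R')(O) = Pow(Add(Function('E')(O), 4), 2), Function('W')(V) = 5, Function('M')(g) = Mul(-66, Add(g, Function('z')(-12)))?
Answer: -4681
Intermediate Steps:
Function('z')(j) = Rational(-5, 6) (Function('z')(j) = Mul(-5, Rational(1, 6)) = Rational(-5, 6))
Function('M')(g) = Add(55, Mul(-66, g)) (Function('M')(g) = Mul(-66, Add(g, Rational(-5, 6))) = Mul(-66, Add(Rational(-5, 6), g)) = Add(55, Mul(-66, g)))
Function('R')(O) = Pow(Add(4, O), 2) (Function('R')(O) = Pow(Add(O, 4), 2) = Pow(Add(4, O), 2))
Function('L')(T) = -31 (Function('L')(T) = Add(5, Mul(-1, Pow(Add(4, 2), 2))) = Add(5, Mul(-1, Pow(6, 2))) = Add(5, Mul(-1, 36)) = Add(5, -36) = -31)
Add(Add(Function('M')(-177), -16387), Function('L')(40)) = Add(Add(Add(55, Mul(-66, -177)), -16387), -31) = Add(Add(Add(55, 11682), -16387), -31) = Add(Add(11737, -16387), -31) = Add(-4650, -31) = -4681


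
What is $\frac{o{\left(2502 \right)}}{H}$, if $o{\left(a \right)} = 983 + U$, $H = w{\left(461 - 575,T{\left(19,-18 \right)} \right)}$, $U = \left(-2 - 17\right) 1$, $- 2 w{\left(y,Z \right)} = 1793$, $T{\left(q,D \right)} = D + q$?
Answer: $- \frac{1928}{1793} \approx -1.0753$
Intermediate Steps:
$w{\left(y,Z \right)} = - \frac{1793}{2}$ ($w{\left(y,Z \right)} = \left(- \frac{1}{2}\right) 1793 = - \frac{1793}{2}$)
$U = -19$ ($U = \left(-19\right) 1 = -19$)
$H = - \frac{1793}{2} \approx -896.5$
$o{\left(a \right)} = 964$ ($o{\left(a \right)} = 983 - 19 = 964$)
$\frac{o{\left(2502 \right)}}{H} = \frac{964}{- \frac{1793}{2}} = 964 \left(- \frac{2}{1793}\right) = - \frac{1928}{1793}$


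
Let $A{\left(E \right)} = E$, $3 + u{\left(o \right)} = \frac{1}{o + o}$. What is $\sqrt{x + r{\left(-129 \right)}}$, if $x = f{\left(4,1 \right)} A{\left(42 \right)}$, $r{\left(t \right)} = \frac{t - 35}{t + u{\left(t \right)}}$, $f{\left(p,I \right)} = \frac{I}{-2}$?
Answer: $\frac{3 i \sqrt{2546271605}}{34057} \approx 4.445 i$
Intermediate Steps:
$f{\left(p,I \right)} = - \frac{I}{2}$ ($f{\left(p,I \right)} = I \left(- \frac{1}{2}\right) = - \frac{I}{2}$)
$u{\left(o \right)} = -3 + \frac{1}{2 o}$ ($u{\left(o \right)} = -3 + \frac{1}{o + o} = -3 + \frac{1}{2 o}$)
$r{\left(t \right)} = \frac{-35 + t}{-3 + t + \frac{1}{2 t}}$ ($r{\left(t \right)} = \frac{t - 35}{t - \left(3 - \frac{1}{2 t}\right)} = \frac{-35 + t}{-3 + t + \frac{1}{2 t}}$)
$x = -21$ ($x = \left(- \frac{1}{2}\right) 1 \cdot 42 = \left(- \frac{1}{2}\right) 42 = -21$)
$\sqrt{x + r{\left(-129 \right)}} = \sqrt{-21 + 2 \left(-129\right) \frac{1}{1 + 2 \left(-129\right) \left(-3 - 129\right)} \left(-35 - 129\right)} = \sqrt{-21 + 2 \left(-129\right) \frac{1}{1 + 2 \left(-129\right) \left(-132\right)} \left(-164\right)} = \sqrt{-21 + 2 \left(-129\right) \frac{1}{1 + 34056} \left(-164\right)} = \sqrt{-21 + 2 \left(-129\right) \frac{1}{34057} \left(-164\right)} = \sqrt{-21 + \frac{42312}{34057}} = \sqrt{- \frac{672885}{34057}} = \frac{3 i \sqrt{2546271605}}{34057}$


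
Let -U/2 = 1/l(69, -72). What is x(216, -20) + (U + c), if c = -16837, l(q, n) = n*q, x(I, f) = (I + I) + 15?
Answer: -40712759/2484 ≈ -16390.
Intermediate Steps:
x(I, f) = 15 + 2*I (x(I, f) = 2*I + 15 = 15 + 2*I)
U = 1/2484 (U = -2/((-72*69)) = -2/(-4968) = -2*(-1/4968) = 1/2484 ≈ 0.00040258)
x(216, -20) + (U + c) = (15 + 2*216) + (1/2484 - 16837) = (15 + 432) - 41823107/2484 = 447 - 41823107/2484 = -40712759/2484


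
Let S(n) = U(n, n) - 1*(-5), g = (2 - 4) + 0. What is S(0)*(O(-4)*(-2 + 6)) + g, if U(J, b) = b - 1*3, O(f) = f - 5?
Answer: -74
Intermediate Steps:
g = -2 (g = -2 + 0 = -2)
O(f) = -5 + f
U(J, b) = -3 + b (U(J, b) = b - 3 = -3 + b)
S(n) = 2 + n (S(n) = (-3 + n) - 1*(-5) = (-3 + n) + 5 = 2 + n)
S(0)*(O(-4)*(-2 + 6)) + g = (2 + 0)*((-5 - 4)*(-2 + 6)) - 2 = 2*(-9*4) - 2 = 2*(-36) - 2 = -72 - 2 = -74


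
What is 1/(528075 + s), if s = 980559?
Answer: 1/1508634 ≈ 6.6285e-7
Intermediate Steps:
1/(528075 + s) = 1/(528075 + 980559) = 1/1508634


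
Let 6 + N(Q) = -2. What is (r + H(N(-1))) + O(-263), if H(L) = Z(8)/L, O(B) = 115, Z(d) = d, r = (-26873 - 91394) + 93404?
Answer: -24749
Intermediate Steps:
N(Q) = -8 (N(Q) = -6 - 2 = -8)
r = -24863 (r = -118267 + 93404 = -24863)
H(L) = 8/L
(r + H(N(-1))) + O(-263) = (-24863 + 8/(-8)) + 115 = (-24863 + 8*(-⅛)) + 115 = (-24863 - 1) + 115 = -24864 + 115 = -24749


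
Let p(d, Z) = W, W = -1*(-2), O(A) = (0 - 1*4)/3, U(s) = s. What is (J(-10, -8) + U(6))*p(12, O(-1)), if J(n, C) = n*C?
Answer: 172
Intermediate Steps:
J(n, C) = C*n
O(A) = -4/3 (O(A) = (0 - 4)*(⅓) = -4*⅓ = -4/3)
W = 2
p(d, Z) = 2
(J(-10, -8) + U(6))*p(12, O(-1)) = (-8*(-10) + 6)*2 = (80 + 6)*2 = 86*2 = 172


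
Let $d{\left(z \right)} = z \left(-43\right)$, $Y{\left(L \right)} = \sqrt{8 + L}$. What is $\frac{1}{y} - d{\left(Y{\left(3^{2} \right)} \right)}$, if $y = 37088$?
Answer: $\frac{1}{37088} + 43 \sqrt{17} \approx 177.29$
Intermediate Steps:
$d{\left(z \right)} = - 43 z$
$\frac{1}{y} - d{\left(Y{\left(3^{2} \right)} \right)} = \frac{1}{37088} - - 43 \sqrt{8 + 3^{2}} = \frac{1}{37088} - - 43 \sqrt{8 + 9} = \frac{1}{37088} - - 43 \sqrt{17} = \frac{1}{37088} + 43 \sqrt{17}$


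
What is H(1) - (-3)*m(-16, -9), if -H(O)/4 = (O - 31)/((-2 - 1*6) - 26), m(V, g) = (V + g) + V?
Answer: -2151/17 ≈ -126.53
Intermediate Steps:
m(V, g) = g + 2*V
H(O) = -62/17 + 2*O/17 (H(O) = -4*(O - 31)/((-2 - 1*6) - 26) = -4*(-31 + O)/((-2 - 6) - 26) = -4*(-31 + O)/(-8 - 26) = -4*(-31 + O)/(-34) = -4*(-31 + O)*(-1)/34 = -4*(31/34 - O/34) = -62/17 + 2*O/17)
H(1) - (-3)*m(-16, -9) = (-62/17 + (2/17)*1) - (-3)*(-9 + 2*(-16)) = (-62/17 + 2/17) - (-3)*(-9 - 32) = -60/17 - (-3)*(-41) = -60/17 - 1*123 = -60/17 - 123 = -2151/17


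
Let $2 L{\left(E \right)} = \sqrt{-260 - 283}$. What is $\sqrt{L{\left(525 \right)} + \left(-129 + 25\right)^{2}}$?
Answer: $\frac{\sqrt{43264 + 2 i \sqrt{543}}}{2} \approx 104.0 + 0.056015 i$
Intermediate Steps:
$L{\left(E \right)} = \frac{i \sqrt{543}}{2}$ ($L{\left(E \right)} = \frac{\sqrt{-260 - 283}}{2} = \frac{\sqrt{-543}}{2} = \frac{i \sqrt{543}}{2}$)
$\sqrt{L{\left(525 \right)} + \left(-129 + 25\right)^{2}} = \sqrt{\frac{i \sqrt{543}}{2} + \left(-129 + 25\right)^{2}} = \sqrt{\frac{i \sqrt{543}}{2} + \left(-104\right)^{2}} = \sqrt{\frac{i \sqrt{543}}{2} + 10816} = \sqrt{10816 + \frac{i \sqrt{543}}{2}}$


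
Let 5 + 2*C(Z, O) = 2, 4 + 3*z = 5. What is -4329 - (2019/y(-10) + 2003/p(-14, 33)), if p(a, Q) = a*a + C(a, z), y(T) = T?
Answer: -16094479/3890 ≈ -4137.4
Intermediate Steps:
z = 1/3 (z = -4/3 + (1/3)*5 = -4/3 + 5/3 = 1/3 ≈ 0.33333)
C(Z, O) = -3/2 (C(Z, O) = -5/2 + (1/2)*2 = -5/2 + 1 = -3/2)
p(a, Q) = -3/2 + a**2 (p(a, Q) = a*a - 3/2 = a**2 - 3/2 = -3/2 + a**2)
-4329 - (2019/y(-10) + 2003/p(-14, 33)) = -4329 - (2019/(-10) + 2003/(-3/2 + (-14)**2)) = -4329 - (2019*(-1/10) + 2003/(-3/2 + 196)) = -4329 - (-2019/10 + 2003/(389/2)) = -4329 - (-2019/10 + 2003*(2/389)) = -4329 - (-2019/10 + 4006/389) = -4329 - 1*(-745331/3890) = -4329 + 745331/3890 = -16094479/3890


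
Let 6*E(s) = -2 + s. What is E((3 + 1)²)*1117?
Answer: 7819/3 ≈ 2606.3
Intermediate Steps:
E(s) = -⅓ + s/6 (E(s) = (-2 + s)/6 = -⅓ + s/6)
E((3 + 1)²)*1117 = (-⅓ + (3 + 1)²/6)*1117 = (-⅓ + (⅙)*4²)*1117 = (-⅓ + (⅙)*16)*1117 = (-⅓ + 8/3)*1117 = (7/3)*1117 = 7819/3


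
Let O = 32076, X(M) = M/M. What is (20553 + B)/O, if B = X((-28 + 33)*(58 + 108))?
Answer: 10277/16038 ≈ 0.64079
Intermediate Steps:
X(M) = 1
B = 1
(20553 + B)/O = (20553 + 1)/32076 = 20554*(1/32076) = 10277/16038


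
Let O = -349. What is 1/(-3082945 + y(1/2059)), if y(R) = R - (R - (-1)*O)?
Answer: -1/3082596 ≈ -3.2440e-7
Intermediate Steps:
y(R) = 349 (y(R) = R - (R - (-1)*(-349)) = R - (R - 1*349) = R - (R - 349) = R - (-349 + R) = R + (349 - R) = 349)
1/(-3082945 + y(1/2059)) = 1/(-3082945 + 349) = 1/(-3082596) = -1/3082596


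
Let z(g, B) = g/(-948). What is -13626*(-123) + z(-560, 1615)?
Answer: 397211666/237 ≈ 1.6760e+6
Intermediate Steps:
z(g, B) = -g/948 (z(g, B) = g*(-1/948) = -g/948)
-13626*(-123) + z(-560, 1615) = -13626*(-123) - 1/948*(-560) = 1675998 + 140/237 = 397211666/237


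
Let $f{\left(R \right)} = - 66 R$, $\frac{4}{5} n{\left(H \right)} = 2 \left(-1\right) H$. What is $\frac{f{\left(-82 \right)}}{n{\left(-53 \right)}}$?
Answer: $\frac{10824}{265} \approx 40.845$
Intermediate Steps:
$n{\left(H \right)} = - \frac{5 H}{2}$ ($n{\left(H \right)} = \frac{5 \cdot 2 \left(-1\right) H}{4} = \frac{5 \left(- 2 H\right)}{4} = - \frac{5 H}{2}$)
$\frac{f{\left(-82 \right)}}{n{\left(-53 \right)}} = \frac{\left(-66\right) \left(-82\right)}{\left(- \frac{5}{2}\right) \left(-53\right)} = \frac{5412}{\frac{265}{2}} = 5412 \cdot \frac{2}{265} = \frac{10824}{265}$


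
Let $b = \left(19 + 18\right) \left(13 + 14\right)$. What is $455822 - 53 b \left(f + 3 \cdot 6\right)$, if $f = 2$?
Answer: $-603118$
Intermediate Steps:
$b = 999$ ($b = 37 \cdot 27 = 999$)
$455822 - 53 b \left(f + 3 \cdot 6\right) = 455822 - 53 \cdot 999 \left(2 + 3 \cdot 6\right) = 455822 - 52947 \left(2 + 18\right) = 455822 - 52947 \cdot 20 = 455822 - 1058940 = -603118$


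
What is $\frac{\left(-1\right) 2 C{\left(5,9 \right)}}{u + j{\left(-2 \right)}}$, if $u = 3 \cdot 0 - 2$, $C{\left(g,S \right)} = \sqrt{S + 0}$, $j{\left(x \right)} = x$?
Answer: $\frac{3}{2} \approx 1.5$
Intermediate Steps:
$C{\left(g,S \right)} = \sqrt{S}$
$u = -2$ ($u = 0 - 2 = -2$)
$\frac{\left(-1\right) 2 C{\left(5,9 \right)}}{u + j{\left(-2 \right)}} = \frac{\left(-1\right) 2 \sqrt{9}}{-2 - 2} = \frac{\left(-2\right) 3}{-4} = \left(-6\right) \left(- \frac{1}{4}\right) = \frac{3}{2}$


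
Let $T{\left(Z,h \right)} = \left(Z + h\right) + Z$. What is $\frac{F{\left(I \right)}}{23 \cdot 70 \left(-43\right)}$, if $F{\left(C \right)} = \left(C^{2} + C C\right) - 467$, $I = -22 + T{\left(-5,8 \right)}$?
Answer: $- \frac{137}{13846} \approx -0.0098945$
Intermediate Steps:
$T{\left(Z,h \right)} = h + 2 Z$
$I = -24$ ($I = -22 + \left(8 + 2 \left(-5\right)\right) = -22 + \left(8 - 10\right) = -22 - 2 = -24$)
$F{\left(C \right)} = -467 + 2 C^{2}$ ($F{\left(C \right)} = \left(C^{2} + C^{2}\right) - 467 = 2 C^{2} - 467 = -467 + 2 C^{2}$)
$\frac{F{\left(I \right)}}{23 \cdot 70 \left(-43\right)} = \frac{-467 + 2 \left(-24\right)^{2}}{23 \cdot 70 \left(-43\right)} = \frac{-467 + 2 \cdot 576}{1610 \left(-43\right)} = \frac{-467 + 1152}{-69230} = 685 \left(- \frac{1}{69230}\right) = - \frac{137}{13846}$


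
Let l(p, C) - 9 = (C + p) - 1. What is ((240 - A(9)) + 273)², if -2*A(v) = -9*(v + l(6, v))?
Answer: 136161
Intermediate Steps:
l(p, C) = 8 + C + p (l(p, C) = 9 + ((C + p) - 1) = 9 + (-1 + C + p) = 8 + C + p)
A(v) = 63 + 9*v (A(v) = -(-9)*(v + (8 + v + 6))/2 = -(-9)*(v + (14 + v))/2 = -(-9)*(14 + 2*v)/2 = -(-126 - 18*v)/2 = 63 + 9*v)
((240 - A(9)) + 273)² = ((240 - (63 + 9*9)) + 273)² = ((240 - (63 + 81)) + 273)² = ((240 - 1*144) + 273)² = ((240 - 144) + 273)² = (96 + 273)² = 369² = 136161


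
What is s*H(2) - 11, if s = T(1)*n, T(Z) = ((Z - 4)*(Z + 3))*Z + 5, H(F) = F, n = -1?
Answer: 3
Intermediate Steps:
T(Z) = 5 + Z*(-4 + Z)*(3 + Z) (T(Z) = ((-4 + Z)*(3 + Z))*Z + 5 = Z*(-4 + Z)*(3 + Z) + 5 = 5 + Z*(-4 + Z)*(3 + Z))
s = 7 (s = (5 + 1³ - 1*1² - 12*1)*(-1) = (5 + 1 - 1*1 - 12)*(-1) = (5 + 1 - 1 - 12)*(-1) = -7*(-1) = 7)
s*H(2) - 11 = 7*2 - 11 = 14 - 11 = 3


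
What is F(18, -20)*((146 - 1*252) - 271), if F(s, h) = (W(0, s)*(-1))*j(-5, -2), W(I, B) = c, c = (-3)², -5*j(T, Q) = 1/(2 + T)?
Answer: 1131/5 ≈ 226.20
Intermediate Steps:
j(T, Q) = -1/(5*(2 + T))
c = 9
W(I, B) = 9
F(s, h) = -⅗ (F(s, h) = (9*(-1))*(-1/(10 + 5*(-5))) = -(-9)/(10 - 25) = -(-9)/(-15) = -(-9)*(-1)/15 = -9*1/15 = -⅗)
F(18, -20)*((146 - 1*252) - 271) = -3*((146 - 1*252) - 271)/5 = -3*((146 - 252) - 271)/5 = -3*(-106 - 271)/5 = -⅗*(-377) = 1131/5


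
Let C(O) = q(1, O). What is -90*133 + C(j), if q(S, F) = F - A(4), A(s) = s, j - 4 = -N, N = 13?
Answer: -11983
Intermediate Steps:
j = -9 (j = 4 - 1*13 = 4 - 13 = -9)
q(S, F) = -4 + F (q(S, F) = F - 1*4 = F - 4 = -4 + F)
C(O) = -4 + O
-90*133 + C(j) = -90*133 + (-4 - 9) = -11970 - 13 = -11983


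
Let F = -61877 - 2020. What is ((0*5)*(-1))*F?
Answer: 0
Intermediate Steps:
F = -63897
((0*5)*(-1))*F = ((0*5)*(-1))*(-63897) = (0*(-1))*(-63897) = 0*(-63897) = 0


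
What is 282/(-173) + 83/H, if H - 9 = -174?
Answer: -60889/28545 ≈ -2.1331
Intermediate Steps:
H = -165 (H = 9 - 174 = -165)
282/(-173) + 83/H = 282/(-173) + 83/(-165) = 282*(-1/173) + 83*(-1/165) = -282/173 - 83/165 = -60889/28545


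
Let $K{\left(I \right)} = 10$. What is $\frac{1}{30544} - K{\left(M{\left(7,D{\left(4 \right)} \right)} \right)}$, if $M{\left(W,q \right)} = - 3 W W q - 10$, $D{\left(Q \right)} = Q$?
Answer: $- \frac{305439}{30544} \approx -10.0$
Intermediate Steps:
$M{\left(W,q \right)} = -10 - 3 q W^{2}$ ($M{\left(W,q \right)} = - 3 W^{2} q - 10 = - 3 q W^{2} - 10 = -10 - 3 q W^{2}$)
$\frac{1}{30544} - K{\left(M{\left(7,D{\left(4 \right)} \right)} \right)} = \frac{1}{30544} - 10 = - \frac{305439}{30544}$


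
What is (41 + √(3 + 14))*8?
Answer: 328 + 8*√17 ≈ 360.98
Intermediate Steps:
(41 + √(3 + 14))*8 = (41 + √17)*8 = 328 + 8*√17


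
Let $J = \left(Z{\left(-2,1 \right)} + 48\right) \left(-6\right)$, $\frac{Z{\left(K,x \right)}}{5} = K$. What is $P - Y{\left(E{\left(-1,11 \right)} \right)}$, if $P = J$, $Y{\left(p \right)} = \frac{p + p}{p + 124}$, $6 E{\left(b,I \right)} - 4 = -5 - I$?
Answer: $- \frac{13906}{61} \approx -227.97$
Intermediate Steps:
$E{\left(b,I \right)} = - \frac{1}{6} - \frac{I}{6}$ ($E{\left(b,I \right)} = \frac{2}{3} + \frac{-5 - I}{6} = \frac{2}{3} - \left(\frac{5}{6} + \frac{I}{6}\right) = - \frac{1}{6} - \frac{I}{6}$)
$Z{\left(K,x \right)} = 5 K$
$Y{\left(p \right)} = \frac{2 p}{124 + p}$
$J = -228$ ($J = \left(5 \left(-2\right) + 48\right) \left(-6\right) = \left(-10 + 48\right) \left(-6\right) = 38 \left(-6\right) = -228$)
$P = -228$
$P - Y{\left(E{\left(-1,11 \right)} \right)} = -228 - \frac{2 \left(- \frac{1}{6} - \frac{11}{6}\right)}{124 - 2} = -228 - 2 \left(-2\right) \frac{1}{124 - 2} = -228 - 2 \left(-2\right) \frac{1}{122} = -228 - - \frac{2}{61} = -228 + \frac{2}{61} = - \frac{13906}{61}$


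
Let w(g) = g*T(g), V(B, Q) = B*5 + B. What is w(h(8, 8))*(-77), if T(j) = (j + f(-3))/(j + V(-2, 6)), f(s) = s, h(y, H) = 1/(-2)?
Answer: 539/50 ≈ 10.780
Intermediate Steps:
V(B, Q) = 6*B (V(B, Q) = 5*B + B = 6*B)
h(y, H) = -½
T(j) = (-3 + j)/(-12 + j) (T(j) = (j - 3)/(j + 6*(-2)) = (-3 + j)/(j - 12) = (-3 + j)/(-12 + j))
w(g) = g*(-3 + g)/(-12 + g) (w(g) = g*((-3 + g)/(-12 + g)) = g*(-3 + g)/(-12 + g))
w(h(8, 8))*(-77) = -(-3 - ½)/(2*(-12 - ½))*(-77) = -½*(-7/2)/(-25/2)*(-77) = -½*(-2/25)*(-7/2)*(-77) = -7/50*(-77) = 539/50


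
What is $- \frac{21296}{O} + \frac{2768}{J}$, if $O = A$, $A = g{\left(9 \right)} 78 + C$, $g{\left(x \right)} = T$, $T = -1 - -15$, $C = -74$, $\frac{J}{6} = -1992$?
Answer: $- \frac{8042113}{380223} \approx -21.151$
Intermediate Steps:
$J = -11952$ ($J = 6 \left(-1992\right) = -11952$)
$T = 14$ ($T = -1 + 15 = 14$)
$g{\left(x \right)} = 14$
$A = 1018$ ($A = 14 \cdot 78 - 74 = 1092 - 74 = 1018$)
$O = 1018$
$- \frac{21296}{O} + \frac{2768}{J} = - \frac{21296}{1018} + \frac{2768}{-11952} = \left(-21296\right) \frac{1}{1018} + 2768 \left(- \frac{1}{11952}\right) = - \frac{10648}{509} - \frac{173}{747} = - \frac{8042113}{380223}$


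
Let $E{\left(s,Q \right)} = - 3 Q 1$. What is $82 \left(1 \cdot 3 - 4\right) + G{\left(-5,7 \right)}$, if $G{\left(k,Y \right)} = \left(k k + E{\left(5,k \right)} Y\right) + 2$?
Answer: $50$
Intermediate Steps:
$E{\left(s,Q \right)} = - 3 Q$
$G{\left(k,Y \right)} = 2 + k^{2} - 3 Y k$ ($G{\left(k,Y \right)} = \left(k k + - 3 k Y\right) + 2 = \left(k^{2} - 3 Y k\right) + 2 = 2 + k^{2} - 3 Y k$)
$82 \left(1 \cdot 3 - 4\right) + G{\left(-5,7 \right)} = 82 \left(1 \cdot 3 - 4\right) + \left(2 + \left(-5\right)^{2} - 21 \left(-5\right)\right) = 82 \left(3 - 4\right) + \left(2 + 25 + 105\right) = 82 \left(-1\right) + 132 = -82 + 132 = 50$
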